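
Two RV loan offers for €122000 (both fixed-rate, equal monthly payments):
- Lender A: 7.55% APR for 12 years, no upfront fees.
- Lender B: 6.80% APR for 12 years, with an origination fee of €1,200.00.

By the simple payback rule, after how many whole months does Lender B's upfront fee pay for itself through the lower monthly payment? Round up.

Lender A: monthly rate = 7.55%/12 = 0.0062917; payment = 122,000 × 0.0062917 / (1 − (1+0.0062917)^−144) = €1,290.68.
Lender B: monthly rate = 6.8%/12 = 0.0056667; payment = 122,000 × 0.0056667 / (1 − (1+0.0056667)^−144) = €1,241.66.
Monthly savings = €1,290.68 − €1,241.66 = €49.02.
Break-even = €1,200.00 / €49.02 = 24.48 → 25 months.

25 months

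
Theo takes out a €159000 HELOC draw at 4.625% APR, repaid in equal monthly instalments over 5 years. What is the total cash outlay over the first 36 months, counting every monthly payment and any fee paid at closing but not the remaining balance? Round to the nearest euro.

€107,038

Monthly rate = 4.625%/12 = 0.0038542; payment = 159,000 × 0.0038542 / (1 − (1+0.0038542)^−60) = €2,973.29.
Total outlay = 36 × €2,973.29 = €107,038.44.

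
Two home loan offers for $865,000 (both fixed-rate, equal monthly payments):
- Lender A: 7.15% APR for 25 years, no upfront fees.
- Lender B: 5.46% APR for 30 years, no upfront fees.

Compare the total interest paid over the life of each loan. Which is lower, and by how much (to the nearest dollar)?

Lender B by $98,710

Lender A: at 7.15% the monthly rate is 0.0059583, so the payment is 865,000 × 0.0059583 / (1 − 1.0059583^−300) = $6,196.66.
Total interest on Lender A = 300 × $6,196.66 − $865,000 = $993,998.00.
Lender B: monthly rate = 5.46%/12 = 0.0045500; payment = 865,000 × 0.0045500 / (1 − (1+0.0045500)^−360) = $4,889.69.
Total interest on Lender B = 360 × $4,889.69 − $865,000 = $895,288.40.
Lender B is lower by $98,709.60.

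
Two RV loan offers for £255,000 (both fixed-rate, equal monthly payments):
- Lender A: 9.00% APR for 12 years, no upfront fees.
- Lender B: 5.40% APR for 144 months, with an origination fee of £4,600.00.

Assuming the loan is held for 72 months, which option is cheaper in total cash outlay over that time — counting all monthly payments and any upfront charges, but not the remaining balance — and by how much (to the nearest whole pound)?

Lender B by £30,825

Lender A: monthly rate = 9%/12 = 0.0075000; payment = 255,000 × 0.0075000 / (1 − (1+0.0075000)^−144) = £2,901.98.
Lender B: at 5.40% the monthly rate is 0.0045000, so the payment is 255,000 × 0.0045000 / (1 − 1.0045000^−144) = £2,409.96.
Over 72 months: Lender A costs 72 × £2,901.98 = £208,942.56; Lender B costs 72 × £2,409.96 + £4,600.00 = £178,117.12.
Lender B is cheaper by £208,942.56 − £178,117.12 = £30,825.44.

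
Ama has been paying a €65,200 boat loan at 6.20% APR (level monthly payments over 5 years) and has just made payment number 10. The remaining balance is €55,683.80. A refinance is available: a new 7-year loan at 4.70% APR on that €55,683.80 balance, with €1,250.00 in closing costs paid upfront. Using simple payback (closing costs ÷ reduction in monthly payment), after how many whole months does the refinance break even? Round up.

Current payment = 65,200 × 6.2%/12 / (1 − (1+0.0051667)^−60) = €1,266.57.
Refinanced payment = 55,683.80 × 0.0039167 / (1 − (1+0.0039167)^−84) = €779.20.
Monthly savings = €1,266.57 − €779.20 = €487.37.
Break-even = €1,250.00 / €487.37 = 2.56 → 3 months.

3 months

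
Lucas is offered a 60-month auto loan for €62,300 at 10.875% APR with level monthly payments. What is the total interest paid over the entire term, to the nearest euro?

At 10.875% the monthly rate is 0.0090625, so the payment is 62,300 × 0.0090625 / (1 − 1.0090625^−60) = €1,350.67.
Total paid = 60 × €1,350.67 = €81,040.20; interest = €81,040.20 − €62,300 = €18,740.20.

€18,740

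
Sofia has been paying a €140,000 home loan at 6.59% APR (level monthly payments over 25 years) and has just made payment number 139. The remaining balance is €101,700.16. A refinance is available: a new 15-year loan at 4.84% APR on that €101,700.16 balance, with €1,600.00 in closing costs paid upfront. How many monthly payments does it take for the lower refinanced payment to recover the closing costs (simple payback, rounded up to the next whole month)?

Current payment = 140,000 × 6.59%/12 / (1 − (1+0.0054917)^−300) = €953.18.
Refinanced payment = 101,700.16 × 0.0040333 / (1 − (1+0.0040333)^−180) = €795.79.
Monthly savings = €953.18 − €795.79 = €157.39.
Break-even = €1,600.00 / €157.39 = 10.17 → 11 months.

11 months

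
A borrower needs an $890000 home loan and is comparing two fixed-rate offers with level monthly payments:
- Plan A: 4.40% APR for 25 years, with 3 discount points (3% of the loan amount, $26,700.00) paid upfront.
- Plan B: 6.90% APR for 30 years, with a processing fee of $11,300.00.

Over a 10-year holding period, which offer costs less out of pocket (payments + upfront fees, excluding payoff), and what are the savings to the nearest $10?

Plan A: monthly rate = 4.4%/12 = 0.0036667; payment = 890,000 × 0.0036667 / (1 − (1+0.0036667)^−300) = $4,896.53.
Plan B: at 6.90% the monthly rate is 0.0057500, so the payment is 890,000 × 0.0057500 / (1 − 1.0057500^−360) = $5,861.54.
Over 120 months: Plan A costs 120 × $4,896.53 + $26,700.00 = $614,283.60; Plan B costs 120 × $5,861.54 + $11,300.00 = $714,684.80.
Plan A is cheaper by $714,684.80 − $614,283.60 = $100,401.20.

Plan A by $100,400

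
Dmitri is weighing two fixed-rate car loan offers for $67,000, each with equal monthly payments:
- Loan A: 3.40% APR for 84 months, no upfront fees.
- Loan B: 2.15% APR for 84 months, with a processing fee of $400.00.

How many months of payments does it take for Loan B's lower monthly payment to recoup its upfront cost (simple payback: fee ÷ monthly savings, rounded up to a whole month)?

Loan A: monthly rate = 3.4%/12 = 0.0028333; payment = 67,000 × 0.0028333 / (1 − (1+0.0028333)^−84) = $897.42.
Loan B: monthly rate = 2.15%/12 = 0.0017917; payment = 67,000 × 0.0017917 / (1 − (1+0.0017917)^−84) = $859.86.
Monthly savings = $897.42 − $859.86 = $37.56.
Break-even = $400.00 / $37.56 = 10.65 → 11 months.

11 months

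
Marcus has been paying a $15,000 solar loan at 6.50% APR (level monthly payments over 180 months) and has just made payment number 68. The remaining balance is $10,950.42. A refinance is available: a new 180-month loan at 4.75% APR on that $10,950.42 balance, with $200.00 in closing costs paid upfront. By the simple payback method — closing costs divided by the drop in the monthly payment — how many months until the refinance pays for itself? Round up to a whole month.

Current payment = 15,000 × 6.5%/12 / (1 − (1+0.0054167)^−180) = $130.67.
Refinanced payment = 10,950.42 × 0.0039583 / (1 − (1+0.0039583)^−180) = $85.18.
Monthly savings = $130.67 − $85.18 = $45.49.
Break-even = $200.00 / $45.49 = 4.40 → 5 months.

5 months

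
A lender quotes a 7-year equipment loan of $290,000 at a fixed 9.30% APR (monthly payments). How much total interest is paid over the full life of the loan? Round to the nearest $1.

$105,649

At 9.30% the monthly rate is 0.0077500, so the payment is 290,000 × 0.0077500 / (1 − 1.0077500^−84) = $4,710.11.
Total paid = 84 × $4,710.11 = $395,649.24; interest = $395,649.24 − $290,000 = $105,649.24.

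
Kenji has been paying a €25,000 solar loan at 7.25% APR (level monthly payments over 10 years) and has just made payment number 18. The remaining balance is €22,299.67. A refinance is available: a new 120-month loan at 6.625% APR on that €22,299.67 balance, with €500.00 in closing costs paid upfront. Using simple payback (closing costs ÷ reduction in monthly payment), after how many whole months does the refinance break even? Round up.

Current payment = 25,000 × 7.25%/12 / (1 − (1+0.0060417)^−120) = €293.50.
Refinanced payment = 22,299.67 × 0.0055208 / (1 − (1+0.0055208)^−120) = €254.63.
Monthly savings = €293.50 − €254.63 = €38.87.
Break-even = €500.00 / €38.87 = 12.86 → 13 months.

13 months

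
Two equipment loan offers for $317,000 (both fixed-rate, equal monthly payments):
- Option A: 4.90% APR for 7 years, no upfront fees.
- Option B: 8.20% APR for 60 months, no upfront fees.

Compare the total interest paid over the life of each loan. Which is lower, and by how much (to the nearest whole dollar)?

Option A: at 4.90% the monthly rate is 0.0040833, so the payment is 317,000 × 0.0040833 / (1 − 1.0040833^−84) = $4,465.57.
Total interest on Option A = 84 × $4,465.57 − $317,000 = $58,107.88.
Option B: monthly rate = 8.2%/12 = 0.0068333; payment = 317,000 × 0.0068333 / (1 − (1+0.0068333)^−60) = $6,458.00.
Total interest on Option B = 60 × $6,458.00 − $317,000 = $70,480.00.
Option A is lower by $12,372.12.

Option A by $12,372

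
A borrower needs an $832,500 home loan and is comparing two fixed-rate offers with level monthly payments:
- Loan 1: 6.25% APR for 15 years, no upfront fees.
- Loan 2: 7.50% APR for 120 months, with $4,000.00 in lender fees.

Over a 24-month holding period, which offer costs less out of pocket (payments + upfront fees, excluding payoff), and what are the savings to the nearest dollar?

Loan 1: at 6.25% the monthly rate is 0.0052083, so the payment is 832,500 × 0.0052083 / (1 − 1.0052083^−180) = $7,138.05.
Loan 2: at 7.50% the monthly rate is 0.0062500, so the payment is 832,500 × 0.0062500 / (1 − 1.0062500^−120) = $9,881.92.
Over 24 months: Loan 1 costs 24 × $7,138.05 = $171,313.20; Loan 2 costs 24 × $9,881.92 + $4,000.00 = $241,166.08.
Loan 1 is cheaper by $241,166.08 − $171,313.20 = $69,852.88.

Loan 1 by $69,853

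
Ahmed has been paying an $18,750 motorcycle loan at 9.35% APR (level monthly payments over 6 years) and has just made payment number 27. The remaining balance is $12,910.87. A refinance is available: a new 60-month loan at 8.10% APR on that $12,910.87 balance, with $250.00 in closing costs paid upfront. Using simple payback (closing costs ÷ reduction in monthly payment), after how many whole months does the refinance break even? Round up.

4 months

Current payment = 18,750 × 9.35%/12 / (1 − (1+0.0077917)^−72) = $341.25.
Refinanced payment = 12,910.87 × 0.0067500 / (1 − (1+0.0067500)^−60) = $262.40.
Monthly savings = $341.25 − $262.40 = $78.85.
Break-even = $250.00 / $78.85 = 3.17 → 4 months.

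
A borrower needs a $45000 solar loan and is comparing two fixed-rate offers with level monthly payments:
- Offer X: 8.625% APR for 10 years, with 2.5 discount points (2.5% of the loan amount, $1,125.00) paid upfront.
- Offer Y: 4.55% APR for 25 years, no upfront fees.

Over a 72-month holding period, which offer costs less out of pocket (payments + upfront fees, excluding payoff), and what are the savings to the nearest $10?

Offer X: monthly rate = 8.625%/12 = 0.0071875; payment = 45,000 × 0.0071875 / (1 − (1+0.0071875)^−120) = $560.95.
Offer Y: at 4.55% the monthly rate is 0.0037917, so the payment is 45,000 × 0.0037917 / (1 − 1.0037917^−300) = $251.40.
Over 72 months: Offer X costs 72 × $560.95 + $1,125.00 = $41,513.40; Offer Y costs 72 × $251.40 = $18,100.80.
Offer Y is cheaper by $41,513.40 − $18,100.80 = $23,412.60.

Offer Y by $23,410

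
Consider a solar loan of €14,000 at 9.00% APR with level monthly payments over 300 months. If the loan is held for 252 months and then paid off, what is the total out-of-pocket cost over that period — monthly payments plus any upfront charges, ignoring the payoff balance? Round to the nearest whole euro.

At 9.00% the monthly rate is 0.0075000, so the payment is 14,000 × 0.0075000 / (1 − 1.0075000^−300) = €117.49.
Total outlay = 252 × €117.49 = €29,607.48.

€29,607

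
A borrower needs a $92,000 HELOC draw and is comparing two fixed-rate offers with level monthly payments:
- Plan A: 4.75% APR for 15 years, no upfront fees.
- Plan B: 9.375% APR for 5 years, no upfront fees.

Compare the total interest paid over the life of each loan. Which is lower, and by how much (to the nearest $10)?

Plan A: at 4.75% the monthly rate is 0.0039583, so the payment is 92,000 × 0.0039583 / (1 − 1.0039583^−180) = $715.61.
Total interest on Plan A = 180 × $715.61 − $92,000 = $36,809.80.
Plan B: at 9.375% the monthly rate is 0.0078125, so the payment is 92,000 × 0.0078125 / (1 − 1.0078125^−60) = $1,926.56.
Total interest on Plan B = 60 × $1,926.56 − $92,000 = $23,593.60.
Plan B is lower by $13,216.20.

Plan B by $13,220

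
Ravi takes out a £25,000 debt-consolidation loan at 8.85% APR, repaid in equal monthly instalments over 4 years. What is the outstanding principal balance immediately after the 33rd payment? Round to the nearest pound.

With monthly rate i = 8.85%/12 = 0.0073750, the balance after k of n payments is P · [(1+i)^n − (1+i)^k] / [(1+i)^n − 1].
(1+0.0073750)^48 = 1.42290564 and (1+0.0073750)^33 = 1.27440824, so the balance is 25,000 × (1.42290564 − 1.27440824) / (1.42290564 − 1) = £8,778.40.

£8,778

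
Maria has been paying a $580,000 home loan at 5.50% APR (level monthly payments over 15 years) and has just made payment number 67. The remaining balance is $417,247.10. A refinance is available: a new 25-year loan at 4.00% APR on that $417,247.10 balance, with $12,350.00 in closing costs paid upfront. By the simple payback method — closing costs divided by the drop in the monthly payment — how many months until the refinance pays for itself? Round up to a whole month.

Current payment = 580,000 × 5.5%/12 / (1 − (1+0.0045833)^−180) = $4,739.08.
Refinanced payment = 417,247.10 × 0.0033333 / (1 − (1+0.0033333)^−300) = $2,202.38.
Monthly savings = $4,739.08 − $2,202.38 = $2,536.70.
Break-even = $12,350.00 / $2,536.70 = 4.87 → 5 months.

5 months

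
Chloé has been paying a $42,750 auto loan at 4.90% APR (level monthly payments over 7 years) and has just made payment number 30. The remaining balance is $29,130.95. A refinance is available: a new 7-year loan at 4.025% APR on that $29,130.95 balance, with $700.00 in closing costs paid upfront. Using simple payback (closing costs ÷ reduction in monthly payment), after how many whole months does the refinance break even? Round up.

4 months

Current payment = 42,750 × 4.9%/12 / (1 − (1+0.0040833)^−84) = $602.22.
Refinanced payment = 29,130.95 × 0.0033542 / (1 − (1+0.0033542)^−84) = $398.52.
Monthly savings = $602.22 − $398.52 = $203.70.
Break-even = $700.00 / $203.70 = 3.44 → 4 months.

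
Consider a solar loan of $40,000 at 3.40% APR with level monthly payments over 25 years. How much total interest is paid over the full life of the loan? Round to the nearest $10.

Monthly rate = 3.4%/12 = 0.0028333; payment = 40,000 × 0.0028333 / (1 − (1+0.0028333)^−300) = $198.11.
Total paid = 300 × $198.11 = $59,433.00; interest = $59,433.00 − $40,000 = $19,433.00.

$19,430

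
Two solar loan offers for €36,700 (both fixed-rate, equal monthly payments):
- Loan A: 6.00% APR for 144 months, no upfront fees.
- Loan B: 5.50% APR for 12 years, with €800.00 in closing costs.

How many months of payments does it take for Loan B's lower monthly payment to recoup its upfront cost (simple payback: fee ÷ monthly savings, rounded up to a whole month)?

85 months

Loan A: monthly rate = 6%/12 = 0.0050000; payment = 36,700 × 0.0050000 / (1 − (1+0.0050000)^−144) = €358.14.
Loan B: monthly rate = 5.5%/12 = 0.0045833; payment = 36,700 × 0.0045833 / (1 − (1+0.0045833)^−144) = €348.71.
Monthly savings = €358.14 − €348.71 = €9.43.
Break-even = €800.00 / €9.43 = 84.84 → 85 months.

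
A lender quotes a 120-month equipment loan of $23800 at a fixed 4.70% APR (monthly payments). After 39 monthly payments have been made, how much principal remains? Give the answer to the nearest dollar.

$17,251

With monthly rate i = 4.7%/12 = 0.0039167, the balance after k of n payments is P · [(1+i)^n − (1+i)^k] / [(1+i)^n − 1].
(1+0.0039167)^120 = 1.59852604 and (1+0.0039167)^39 = 1.16468614, so the balance is 23,800 × (1.59852604 − 1.16468614) / (1.59852604 − 1) = $17,251.36.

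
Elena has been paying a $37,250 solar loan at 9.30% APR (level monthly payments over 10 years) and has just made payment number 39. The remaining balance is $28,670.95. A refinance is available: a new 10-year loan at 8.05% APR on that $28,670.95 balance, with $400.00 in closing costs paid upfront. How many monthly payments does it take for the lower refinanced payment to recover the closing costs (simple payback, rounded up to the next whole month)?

4 months

Current payment = 37,250 × 9.3%/12 / (1 − (1+0.0077500)^−120) = $477.94.
Refinanced payment = 28,670.95 × 0.0067083 / (1 − (1+0.0067083)^−120) = $348.62.
Monthly savings = $477.94 − $348.62 = $129.32.
Break-even = $400.00 / $129.32 = 3.09 → 4 months.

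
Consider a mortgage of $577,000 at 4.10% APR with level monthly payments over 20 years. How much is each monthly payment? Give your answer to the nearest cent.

$3,526.99

Monthly rate = 4.1%/12 = 0.0034167; payment = 577,000 × 0.0034167 / (1 − (1+0.0034167)^−240) = $3,526.99.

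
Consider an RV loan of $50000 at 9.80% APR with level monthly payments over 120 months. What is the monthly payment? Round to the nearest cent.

At 9.80% the monthly rate is 0.0081667, so the payment is 50,000 × 0.0081667 / (1 − 1.0081667^−120) = $655.23.

$655.23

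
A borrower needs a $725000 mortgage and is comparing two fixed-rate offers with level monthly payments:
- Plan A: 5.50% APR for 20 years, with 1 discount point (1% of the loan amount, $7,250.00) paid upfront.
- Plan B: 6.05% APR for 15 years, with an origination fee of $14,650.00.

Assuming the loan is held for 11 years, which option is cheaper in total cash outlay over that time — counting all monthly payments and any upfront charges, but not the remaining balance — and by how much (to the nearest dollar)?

Plan A: monthly rate = 5.5%/12 = 0.0045833; payment = 725,000 × 0.0045833 / (1 − (1+0.0045833)^−240) = $4,987.18.
Plan B: monthly rate = 6.05%/12 = 0.0050417; payment = 725,000 × 0.0050417 / (1 − (1+0.0050417)^−180) = $6,137.56.
Over 132 months: Plan A costs 132 × $4,987.18 + $7,250.00 = $665,557.76; Plan B costs 132 × $6,137.56 + $14,650.00 = $824,807.92.
Plan A is cheaper by $824,807.92 − $665,557.76 = $159,250.16.

Plan A by $159,250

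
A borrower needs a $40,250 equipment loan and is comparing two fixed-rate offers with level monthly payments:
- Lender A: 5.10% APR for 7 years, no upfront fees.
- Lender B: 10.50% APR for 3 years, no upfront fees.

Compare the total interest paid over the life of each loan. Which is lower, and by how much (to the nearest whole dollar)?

Lender A: monthly rate = 5.1%/12 = 0.0042500; payment = 40,250 × 0.0042500 / (1 − (1+0.0042500)^−84) = $570.78.
Total interest on Lender A = 84 × $570.78 − $40,250 = $7,695.52.
Lender B: at 10.50% the monthly rate is 0.0087500, so the payment is 40,250 × 0.0087500 / (1 − 1.0087500^−36) = $1,308.22.
Total interest on Lender B = 36 × $1,308.22 − $40,250 = $6,845.92.
Lender B is lower by $849.60.

Lender B by $850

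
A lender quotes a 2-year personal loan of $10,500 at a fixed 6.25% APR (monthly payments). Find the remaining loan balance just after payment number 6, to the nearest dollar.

$7,996

With monthly rate i = 6.25%/12 = 0.0052083, the balance after k of n payments is P · [(1+i)^n − (1+i)^k] / [(1+i)^n − 1].
(1+0.0052083)^24 = 1.13278093 and (1+0.0052083)^6 = 1.03165974, so the balance is 10,500 × (1.13278093 − 1.03165974) / (1.13278093 − 1) = $7,996.42.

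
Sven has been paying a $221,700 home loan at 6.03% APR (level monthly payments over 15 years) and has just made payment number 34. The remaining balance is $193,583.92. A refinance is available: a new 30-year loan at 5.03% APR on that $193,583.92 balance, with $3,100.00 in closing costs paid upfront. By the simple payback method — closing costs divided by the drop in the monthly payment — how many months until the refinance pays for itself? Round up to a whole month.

Current payment = 221,700 × 6.03%/12 / (1 − (1+0.0050250)^−180) = $1,874.43.
Refinanced payment = 193,583.92 × 0.0041917 / (1 − (1+0.0041917)^−360) = $1,042.75.
Monthly savings = $1,874.43 − $1,042.75 = $831.68.
Break-even = $3,100.00 / $831.68 = 3.73 → 4 months.

4 months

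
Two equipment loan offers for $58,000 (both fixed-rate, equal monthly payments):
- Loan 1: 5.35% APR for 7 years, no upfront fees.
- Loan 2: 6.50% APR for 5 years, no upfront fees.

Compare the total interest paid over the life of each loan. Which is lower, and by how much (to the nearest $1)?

Loan 2 by $1,574

Loan 1: at 5.35% the monthly rate is 0.0044583, so the payment is 58,000 × 0.0044583 / (1 − 1.0044583^−84) = $829.34.
Total interest on Loan 1 = 84 × $829.34 − $58,000 = $11,664.56.
Loan 2: monthly rate = 6.5%/12 = 0.0054167; payment = 58,000 × 0.0054167 / (1 − (1+0.0054167)^−60) = $1,134.84.
Total interest on Loan 2 = 60 × $1,134.84 − $58,000 = $10,090.40.
Loan 2 is lower by $1,574.16.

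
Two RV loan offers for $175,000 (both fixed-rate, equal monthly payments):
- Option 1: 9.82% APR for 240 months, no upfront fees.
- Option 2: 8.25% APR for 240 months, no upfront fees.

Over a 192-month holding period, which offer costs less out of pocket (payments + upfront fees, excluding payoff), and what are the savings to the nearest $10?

Option 2 by $33,960

Option 1: monthly rate = 9.82%/12 = 0.0081833; payment = 175,000 × 0.0081833 / (1 − (1+0.0081833)^−240) = $1,667.97.
Option 2: at 8.25% the monthly rate is 0.0068750, so the payment is 175,000 × 0.0068750 / (1 − 1.0068750^−240) = $1,491.11.
Over 192 months: Option 1 costs 192 × $1,667.97 = $320,250.24; Option 2 costs 192 × $1,491.11 = $286,293.12.
Option 2 is cheaper by $320,250.24 − $286,293.12 = $33,957.12.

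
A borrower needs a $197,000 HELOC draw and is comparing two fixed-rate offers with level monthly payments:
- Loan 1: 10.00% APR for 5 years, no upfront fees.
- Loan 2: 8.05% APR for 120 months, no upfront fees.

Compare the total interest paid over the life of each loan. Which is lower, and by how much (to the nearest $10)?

Loan 1 by $36,300

Loan 1: at 10.00% the monthly rate is 0.0083333, so the payment is 197,000 × 0.0083333 / (1 − 1.0083333^−60) = $4,185.67.
Total interest on Loan 1 = 60 × $4,185.67 − $197,000 = $54,140.20.
Loan 2: monthly rate = 8.05%/12 = 0.0067083; payment = 197,000 × 0.0067083 / (1 − (1+0.0067083)^−120) = $2,395.36.
Total interest on Loan 2 = 120 × $2,395.36 − $197,000 = $90,443.20.
Loan 1 is lower by $36,303.00.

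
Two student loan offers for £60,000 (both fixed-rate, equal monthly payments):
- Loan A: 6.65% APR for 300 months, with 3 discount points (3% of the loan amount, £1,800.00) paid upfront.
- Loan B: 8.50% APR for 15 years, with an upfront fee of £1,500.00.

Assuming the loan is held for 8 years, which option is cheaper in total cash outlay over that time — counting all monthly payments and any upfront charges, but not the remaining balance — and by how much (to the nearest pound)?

Loan A by £16,987

Loan A: monthly rate = 6.65%/12 = 0.0055417; payment = 60,000 × 0.0055417 / (1 − (1+0.0055417)^−300) = £410.77.
Loan B: at 8.50% the monthly rate is 0.0070833, so the payment is 60,000 × 0.0070833 / (1 − 1.0070833^−180) = £590.84.
Over 96 months: Loan A costs 96 × £410.77 + £1,800.00 = £41,233.92; Loan B costs 96 × £590.84 + £1,500.00 = £58,220.64.
Loan A is cheaper by £58,220.64 − £41,233.92 = £16,986.72.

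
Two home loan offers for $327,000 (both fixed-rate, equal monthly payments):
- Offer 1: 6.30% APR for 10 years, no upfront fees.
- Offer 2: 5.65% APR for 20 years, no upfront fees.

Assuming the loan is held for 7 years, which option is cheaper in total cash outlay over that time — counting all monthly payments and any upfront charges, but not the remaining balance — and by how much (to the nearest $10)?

Offer 2 by $117,820

Offer 1: at 6.30% the monthly rate is 0.0052500, so the payment is 327,000 × 0.0052500 / (1 − 1.0052500^−120) = $3,679.83.
Offer 2: at 5.65% the monthly rate is 0.0047083, so the payment is 327,000 × 0.0047083 / (1 − 1.0047083^−240) = $2,277.18.
Over 84 months: Offer 1 costs 84 × $3,679.83 = $309,105.72; Offer 2 costs 84 × $2,277.18 = $191,283.12.
Offer 2 is cheaper by $309,105.72 − $191,283.12 = $117,822.60.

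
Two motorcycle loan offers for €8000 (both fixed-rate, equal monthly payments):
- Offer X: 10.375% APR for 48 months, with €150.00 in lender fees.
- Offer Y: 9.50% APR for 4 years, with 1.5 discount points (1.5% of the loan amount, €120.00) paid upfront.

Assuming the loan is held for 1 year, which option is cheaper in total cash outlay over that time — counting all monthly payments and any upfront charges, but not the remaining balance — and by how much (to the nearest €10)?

Offer Y by €70

Offer X: at 10.375% the monthly rate is 0.0086458, so the payment is 8,000 × 0.0086458 / (1 − 1.0086458^−48) = €204.34.
Offer Y: at 9.50% the monthly rate is 0.0079167, so the payment is 8,000 × 0.0079167 / (1 − 1.0079167^−48) = €200.99.
Over 12 months: Offer X costs 12 × €204.34 + €150.00 = €2,602.08; Offer Y costs 12 × €200.99 + €120.00 = €2,531.88.
Offer Y is cheaper by €2,602.08 − €2,531.88 = €70.20.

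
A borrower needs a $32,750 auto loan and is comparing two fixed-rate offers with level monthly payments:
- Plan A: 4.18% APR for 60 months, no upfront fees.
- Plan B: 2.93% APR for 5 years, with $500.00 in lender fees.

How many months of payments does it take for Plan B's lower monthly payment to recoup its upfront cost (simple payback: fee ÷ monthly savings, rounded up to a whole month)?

Plan A: monthly rate = 4.18%/12 = 0.0034833; payment = 32,750 × 0.0034833 / (1 − (1+0.0034833)^−60) = $605.81.
Plan B: at 2.93% the monthly rate is 0.0024417, so the payment is 32,750 × 0.0024417 / (1 − 1.0024417^−60) = $587.46.
Monthly savings = $605.81 − $587.46 = $18.35.
Break-even = $500.00 / $18.35 = 27.25 → 28 months.

28 months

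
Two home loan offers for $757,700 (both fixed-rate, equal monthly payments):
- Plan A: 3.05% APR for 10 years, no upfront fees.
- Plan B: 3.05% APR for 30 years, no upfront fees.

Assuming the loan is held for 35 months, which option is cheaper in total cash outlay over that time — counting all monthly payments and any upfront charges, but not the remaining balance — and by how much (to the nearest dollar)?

Plan B by $144,163

Plan A: monthly rate = 3.05%/12 = 0.0025417; payment = 757,700 × 0.0025417 / (1 − (1+0.0025417)^−120) = $7,333.91.
Plan B: monthly rate = 3.05%/12 = 0.0025417; payment = 757,700 × 0.0025417 / (1 − (1+0.0025417)^−360) = $3,214.96.
Over 35 months: Plan A costs 35 × $7,333.91 = $256,686.85; Plan B costs 35 × $3,214.96 = $112,523.60.
Plan B is cheaper by $256,686.85 − $112,523.60 = $144,163.25.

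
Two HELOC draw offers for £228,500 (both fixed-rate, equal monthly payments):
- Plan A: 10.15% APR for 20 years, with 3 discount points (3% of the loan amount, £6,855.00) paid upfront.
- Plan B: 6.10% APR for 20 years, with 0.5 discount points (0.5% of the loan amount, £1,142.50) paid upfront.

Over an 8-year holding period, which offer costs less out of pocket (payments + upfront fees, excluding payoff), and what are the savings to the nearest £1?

Plan A: at 10.15% the monthly rate is 0.0084583, so the payment is 228,500 × 0.0084583 / (1 − 1.0084583^−240) = £2,227.83.
Plan B: at 6.10% the monthly rate is 0.0050833, so the payment is 228,500 × 0.0050833 / (1 − 1.0050833^−240) = £1,650.25.
Over 96 months: Plan A costs 96 × £2,227.83 + £6,855.00 = £220,726.68; Plan B costs 96 × £1,650.25 + £1,142.50 = £159,566.50.
Plan B is cheaper by £220,726.68 − £159,566.50 = £61,160.18.

Plan B by £61,160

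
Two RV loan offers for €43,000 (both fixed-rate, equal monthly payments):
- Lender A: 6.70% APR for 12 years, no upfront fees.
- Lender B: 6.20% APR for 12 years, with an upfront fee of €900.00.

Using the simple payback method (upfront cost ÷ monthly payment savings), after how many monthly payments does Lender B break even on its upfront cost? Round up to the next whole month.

Lender A: monthly rate = 6.7%/12 = 0.0055833; payment = 43,000 × 0.0055833 / (1 − (1+0.0055833)^−144) = €435.36.
Lender B: at 6.20% the monthly rate is 0.0051667, so the payment is 43,000 × 0.0051667 / (1 − 1.0051667^−144) = €424.08.
Monthly savings = €435.36 − €424.08 = €11.28.
Break-even = €900.00 / €11.28 = 79.79 → 80 months.

80 months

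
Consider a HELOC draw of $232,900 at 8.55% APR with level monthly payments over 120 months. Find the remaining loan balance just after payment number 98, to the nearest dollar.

With monthly rate i = 8.55%/12 = 0.0071250, the balance after k of n payments is P · [(1+i)^n − (1+i)^k] / [(1+i)^n − 1].
(1+0.0071250)^120 = 2.34425687 and (1+0.0071250)^98 = 2.00526102, so the balance is 232,900 × (2.34425687 − 2.00526102) / (2.34425687 − 1) = $58,732.92.

$58,733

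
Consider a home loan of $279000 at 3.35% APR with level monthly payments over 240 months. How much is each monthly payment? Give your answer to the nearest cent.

At 3.35% the monthly rate is 0.0027917, so the payment is 279,000 × 0.0027917 / (1 − 1.0027917^−240) = $1,596.67.

$1,596.67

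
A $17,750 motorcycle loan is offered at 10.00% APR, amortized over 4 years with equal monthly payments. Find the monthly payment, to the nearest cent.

Monthly rate = 10%/12 = 0.0083333; payment = 17,750 × 0.0083333 / (1 − (1+0.0083333)^−48) = $450.19.

$450.19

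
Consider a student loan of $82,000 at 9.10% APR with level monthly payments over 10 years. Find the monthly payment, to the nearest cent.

Monthly rate = 9.1%/12 = 0.0075833; payment = 82,000 × 0.0075833 / (1 − (1+0.0075833)^−120) = $1,043.18.

$1,043.18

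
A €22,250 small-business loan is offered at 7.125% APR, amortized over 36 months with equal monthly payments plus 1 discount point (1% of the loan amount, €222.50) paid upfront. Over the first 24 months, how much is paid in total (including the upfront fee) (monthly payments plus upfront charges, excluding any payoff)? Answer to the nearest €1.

€16,741

At 7.125% the monthly rate is 0.0059375, so the payment is 22,250 × 0.0059375 / (1 − 1.0059375^−36) = €688.29.
Total outlay = 24 × €688.29 + €222.50 = €16,741.46.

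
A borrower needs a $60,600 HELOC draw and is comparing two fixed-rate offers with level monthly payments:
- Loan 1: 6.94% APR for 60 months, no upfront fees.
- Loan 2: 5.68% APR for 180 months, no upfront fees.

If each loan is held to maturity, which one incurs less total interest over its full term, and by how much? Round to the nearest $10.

Loan 1: at 6.94% the monthly rate is 0.0057833, so the payment is 60,600 × 0.0057833 / (1 − 1.0057833^−60) = $1,198.24.
Total interest on Loan 1 = 60 × $1,198.24 − $60,600 = $11,294.40.
Loan 2: at 5.68% the monthly rate is 0.0047333, so the payment is 60,600 × 0.0047333 / (1 − 1.0047333^−180) = $500.96.
Total interest on Loan 2 = 180 × $500.96 − $60,600 = $29,572.80.
Loan 1 is lower by $18,278.40.

Loan 1 by $18,280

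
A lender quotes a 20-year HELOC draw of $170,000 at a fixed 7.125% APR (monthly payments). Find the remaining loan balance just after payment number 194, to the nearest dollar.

With monthly rate i = 7.125%/12 = 0.0059375, the balance after k of n payments is P · [(1+i)^n − (1+i)^k] / [(1+i)^n − 1].
(1+0.0059375)^240 = 4.14037433 and (1+0.0059375)^194 = 3.15336093, so the balance is 170,000 × (4.14037433 − 3.15336093) / (4.14037433 − 1) = $53,430.66.

$53,431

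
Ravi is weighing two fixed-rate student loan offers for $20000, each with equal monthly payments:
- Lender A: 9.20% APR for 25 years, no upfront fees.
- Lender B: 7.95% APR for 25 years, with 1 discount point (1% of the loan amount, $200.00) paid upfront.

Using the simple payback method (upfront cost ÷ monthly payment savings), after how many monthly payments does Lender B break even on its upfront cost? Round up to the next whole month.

12 months

Lender A: at 9.20% the monthly rate is 0.0076667, so the payment is 20,000 × 0.0076667 / (1 − 1.0076667^−300) = $170.59.
Lender B: monthly rate = 7.95%/12 = 0.0066250; payment = 20,000 × 0.0066250 / (1 − (1+0.0066250)^−300) = $153.70.
Monthly savings = $170.59 − $153.70 = $16.89.
Break-even = $200.00 / $16.89 = 11.84 → 12 months.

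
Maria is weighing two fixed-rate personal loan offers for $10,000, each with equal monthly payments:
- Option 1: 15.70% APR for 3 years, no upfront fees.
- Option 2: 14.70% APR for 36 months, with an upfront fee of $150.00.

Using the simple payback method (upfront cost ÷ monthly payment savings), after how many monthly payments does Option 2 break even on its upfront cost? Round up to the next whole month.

Option 1: monthly rate = 15.7%/12 = 0.0130833; payment = 10,000 × 0.0130833 / (1 − (1+0.0130833)^−36) = $350.09.
Option 2: at 14.70% the monthly rate is 0.0122500, so the payment is 10,000 × 0.0122500 / (1 − 1.0122500^−36) = $345.19.
Monthly savings = $350.09 − $345.19 = $4.90.
Break-even = $150.00 / $4.90 = 30.61 → 31 months.

31 months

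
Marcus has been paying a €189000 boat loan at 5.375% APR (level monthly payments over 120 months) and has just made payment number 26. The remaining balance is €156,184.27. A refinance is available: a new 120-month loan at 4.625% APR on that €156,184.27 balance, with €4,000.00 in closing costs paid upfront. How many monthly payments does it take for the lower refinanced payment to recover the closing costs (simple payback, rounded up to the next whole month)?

10 months

Current payment = 189,000 × 5.375%/12 / (1 − (1+0.0044792)^−120) = €2,039.46.
Refinanced payment = 156,184.27 × 0.0038542 / (1 − (1+0.0038542)^−120) = €1,628.10.
Monthly savings = €2,039.46 − €1,628.10 = €411.36.
Break-even = €4,000.00 / €411.36 = 9.72 → 10 months.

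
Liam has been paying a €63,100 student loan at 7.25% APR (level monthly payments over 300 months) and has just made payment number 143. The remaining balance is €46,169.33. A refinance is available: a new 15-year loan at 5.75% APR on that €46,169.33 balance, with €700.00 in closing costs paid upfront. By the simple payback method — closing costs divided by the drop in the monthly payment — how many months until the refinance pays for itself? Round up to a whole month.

Current payment = 63,100 × 7.25%/12 / (1 − (1+0.0060417)^−300) = €456.09.
Refinanced payment = 46,169.33 × 0.0047917 / (1 − (1+0.0047917)^−180) = €383.39.
Monthly savings = €456.09 − €383.39 = €72.70.
Break-even = €700.00 / €72.70 = 9.63 → 10 months.

10 months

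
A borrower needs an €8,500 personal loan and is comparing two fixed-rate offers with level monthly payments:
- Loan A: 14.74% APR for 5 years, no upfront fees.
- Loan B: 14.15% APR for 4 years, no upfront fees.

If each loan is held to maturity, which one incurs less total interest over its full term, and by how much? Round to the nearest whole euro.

Loan B by €883

Loan A: monthly rate = 14.74%/12 = 0.0122833; payment = 8,500 × 0.0122833 / (1 − (1+0.0122833)^−60) = €201.06.
Total interest on Loan A = 60 × €201.06 − €8,500 = €3,563.60.
Loan B: monthly rate = 14.15%/12 = 0.0117917; payment = 8,500 × 0.0117917 / (1 − (1+0.0117917)^−48) = €232.92.
Total interest on Loan B = 48 × €232.92 − €8,500 = €2,680.16.
Loan B is lower by €883.44.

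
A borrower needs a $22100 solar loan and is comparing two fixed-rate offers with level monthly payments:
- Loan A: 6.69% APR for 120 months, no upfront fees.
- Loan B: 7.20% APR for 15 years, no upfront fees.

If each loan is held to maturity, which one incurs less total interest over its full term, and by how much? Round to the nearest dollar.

Loan A by $5,832

Loan A: monthly rate = 6.69%/12 = 0.0055750; payment = 22,100 × 0.0055750 / (1 − (1+0.0055750)^−120) = $253.08.
Total interest on Loan A = 120 × $253.08 − $22,100 = $8,269.60.
Loan B: at 7.20% the monthly rate is 0.0060000, so the payment is 22,100 × 0.0060000 / (1 − 1.0060000^−180) = $201.12.
Total interest on Loan B = 180 × $201.12 − $22,100 = $14,101.60.
Loan A is lower by $5,832.00.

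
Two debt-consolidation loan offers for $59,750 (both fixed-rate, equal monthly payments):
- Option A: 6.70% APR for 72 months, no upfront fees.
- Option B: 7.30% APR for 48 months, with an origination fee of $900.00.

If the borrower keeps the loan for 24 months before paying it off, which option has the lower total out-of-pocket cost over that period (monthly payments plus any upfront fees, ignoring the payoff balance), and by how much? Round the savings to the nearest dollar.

Option A: at 6.70% the monthly rate is 0.0055833, so the payment is 59,750 × 0.0055833 / (1 − 1.0055833^−72) = $1,010.09.
Option B: monthly rate = 7.3%/12 = 0.0060833; payment = 59,750 × 0.0060833 / (1 − (1+0.0060833)^−48) = $1,439.12.
Over 24 months: Option A costs 24 × $1,010.09 = $24,242.16; Option B costs 24 × $1,439.12 + $900.00 = $35,438.88.
Option A is cheaper by $35,438.88 − $24,242.16 = $11,196.72.

Option A by $11,197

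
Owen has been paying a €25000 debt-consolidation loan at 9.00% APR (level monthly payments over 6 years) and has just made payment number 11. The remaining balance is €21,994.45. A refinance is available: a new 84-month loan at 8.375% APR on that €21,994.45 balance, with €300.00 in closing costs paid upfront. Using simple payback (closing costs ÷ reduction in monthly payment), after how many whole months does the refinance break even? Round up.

Current payment = 25,000 × 9%/12 / (1 − (1+0.0075000)^−72) = €450.64.
Refinanced payment = 21,994.45 × 0.0069792 / (1 − (1+0.0069792)^−84) = €346.93.
Monthly savings = €450.64 − €346.93 = €103.71.
Break-even = €300.00 / €103.71 = 2.89 → 3 months.

3 months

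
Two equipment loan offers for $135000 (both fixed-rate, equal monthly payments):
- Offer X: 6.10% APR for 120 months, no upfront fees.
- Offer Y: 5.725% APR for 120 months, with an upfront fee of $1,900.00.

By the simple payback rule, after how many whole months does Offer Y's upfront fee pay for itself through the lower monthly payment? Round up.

Offer X: at 6.10% the monthly rate is 0.0050833, so the payment is 135,000 × 0.0050833 / (1 − 1.0050833^−120) = $1,505.57.
Offer Y: monthly rate = 5.725%/12 = 0.0047708; payment = 135,000 × 0.0047708 / (1 − (1+0.0047708)^−120) = $1,480.20.
Monthly savings = $1,505.57 − $1,480.20 = $25.37.
Break-even = $1,900.00 / $25.37 = 74.89 → 75 months.

75 months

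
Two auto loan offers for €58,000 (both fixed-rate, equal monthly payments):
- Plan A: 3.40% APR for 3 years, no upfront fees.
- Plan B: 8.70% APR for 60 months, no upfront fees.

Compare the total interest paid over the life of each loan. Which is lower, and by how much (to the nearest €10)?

Plan A by €10,640

Plan A: at 3.40% the monthly rate is 0.0028333, so the payment is 58,000 × 0.0028333 / (1 − 1.0028333^−36) = €1,696.95.
Total interest on Plan A = 36 × €1,696.95 − €58,000 = €3,090.20.
Plan B: at 8.70% the monthly rate is 0.0072500, so the payment is 58,000 × 0.0072500 / (1 − 1.0072500^−60) = €1,195.56.
Total interest on Plan B = 60 × €1,195.56 − €58,000 = €13,733.60.
Plan A is lower by €10,643.40.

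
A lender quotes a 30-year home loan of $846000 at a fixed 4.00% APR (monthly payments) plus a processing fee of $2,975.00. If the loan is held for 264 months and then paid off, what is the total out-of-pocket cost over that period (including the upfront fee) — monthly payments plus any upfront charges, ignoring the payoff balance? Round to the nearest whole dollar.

$1,069,253

Monthly rate = 4%/12 = 0.0033333; payment = 846,000 × 0.0033333 / (1 − (1+0.0033333)^−360) = $4,038.93.
Total outlay = 264 × $4,038.93 + $2,975.00 = $1,069,252.52.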